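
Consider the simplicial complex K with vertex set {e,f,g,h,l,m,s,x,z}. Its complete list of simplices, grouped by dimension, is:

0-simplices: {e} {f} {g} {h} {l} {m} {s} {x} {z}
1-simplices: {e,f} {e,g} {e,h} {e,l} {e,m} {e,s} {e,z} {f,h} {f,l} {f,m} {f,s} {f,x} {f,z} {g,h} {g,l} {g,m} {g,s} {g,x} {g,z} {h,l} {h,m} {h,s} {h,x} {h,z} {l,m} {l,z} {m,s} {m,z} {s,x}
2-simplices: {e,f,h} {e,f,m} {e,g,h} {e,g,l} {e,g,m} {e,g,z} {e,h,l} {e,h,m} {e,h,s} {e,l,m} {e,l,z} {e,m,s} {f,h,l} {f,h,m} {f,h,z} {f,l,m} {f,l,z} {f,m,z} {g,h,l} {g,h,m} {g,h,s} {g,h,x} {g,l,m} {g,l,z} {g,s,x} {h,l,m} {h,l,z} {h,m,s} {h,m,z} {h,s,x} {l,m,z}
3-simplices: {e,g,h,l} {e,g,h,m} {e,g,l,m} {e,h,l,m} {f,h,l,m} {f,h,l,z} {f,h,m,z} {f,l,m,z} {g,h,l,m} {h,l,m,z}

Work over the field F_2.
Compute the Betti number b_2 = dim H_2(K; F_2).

n_0=9 n_1=29 n_2=31 n_3=10  [Z2]
∂1: piv[ef,eg,eh,el,em,es,ez,fx] rk=8  ker:fh,fl,fm,fs,fz,gh,gl,gm,gs,gx,gz,hl,hm,hs,hx,hz,lm,lz,ms,mz,sx
∂2: piv[efh,efm,egh,egl,egm,egz,ehl,ehm,ehs,elm,elz,ems,fhl,fhz,flz,fmz,ghs,ghx,gsx] rk=19  ker:fhm,flm,ghl,ghm,glm,glz,hlm,hlz,hms,hmz,hsx,lmz
∂3: piv[eghl,eghm,eglm,ehlm,fhlm,fhlz,fhmz,flmz] rk=8  ker:ghlm,hlmz
b_2=(31−19)−8=4

b_2=4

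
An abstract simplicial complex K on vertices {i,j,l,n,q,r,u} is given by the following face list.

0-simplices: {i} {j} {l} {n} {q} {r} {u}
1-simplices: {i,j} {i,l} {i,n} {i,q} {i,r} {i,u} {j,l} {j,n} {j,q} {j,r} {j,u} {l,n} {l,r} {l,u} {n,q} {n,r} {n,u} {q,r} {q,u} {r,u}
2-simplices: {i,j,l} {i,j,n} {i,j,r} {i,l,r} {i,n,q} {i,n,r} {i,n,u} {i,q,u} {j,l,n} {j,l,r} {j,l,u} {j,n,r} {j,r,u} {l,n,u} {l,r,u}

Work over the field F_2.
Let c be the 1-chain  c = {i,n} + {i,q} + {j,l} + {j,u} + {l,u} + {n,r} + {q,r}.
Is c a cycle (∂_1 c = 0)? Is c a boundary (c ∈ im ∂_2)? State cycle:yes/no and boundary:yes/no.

cycle:yes boundary:no

n_0=7 n_1=20 n_2=15  [Z2]
∂1: piv[ij,il,in,iq,ir,iu] rk=6  ker:jl,jn,jq,jr,ju,ln,lr,lu,nq,nr,nu,qr,qu,ru
∂2: piv[ijl,ijn,ijr,ilr,inq,inr,inu,iqu,jln,jlu,jru,lnu] rk=12  ker:jlr,jnr,lru
∂1c = 0
c vs im∂2: residual ≠ 0 ⇒ not boundary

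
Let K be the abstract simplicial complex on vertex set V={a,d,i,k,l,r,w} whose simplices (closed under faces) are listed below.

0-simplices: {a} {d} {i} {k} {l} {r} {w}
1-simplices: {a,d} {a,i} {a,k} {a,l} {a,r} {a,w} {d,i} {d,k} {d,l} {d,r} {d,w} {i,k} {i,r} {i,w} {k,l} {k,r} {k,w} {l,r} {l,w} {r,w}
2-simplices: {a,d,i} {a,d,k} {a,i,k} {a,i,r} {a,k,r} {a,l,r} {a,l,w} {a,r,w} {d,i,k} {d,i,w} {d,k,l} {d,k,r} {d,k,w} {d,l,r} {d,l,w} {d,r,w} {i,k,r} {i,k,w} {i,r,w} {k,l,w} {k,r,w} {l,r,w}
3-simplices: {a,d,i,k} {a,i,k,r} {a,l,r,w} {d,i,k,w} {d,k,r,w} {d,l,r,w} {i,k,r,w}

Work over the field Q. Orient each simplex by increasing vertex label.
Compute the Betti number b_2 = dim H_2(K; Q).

n_0=7 n_1=20 n_2=22 n_3=7  [Q]
∂1: piv[ad,ai,ak,al,ar,aw] rk=6  ker:di,dk,dl,dr,dw,ik,ir,iw,kl,kr,kw,lr,lw,rw
∂2: piv[adi,adk,aik,air,akr,alr,alw,arw,diw,dkl,dkr,dkw,dlr,dlw] rk=14  ker:dik,drw,ikr,ikw,irw,klw,krw,lrw
∂3: piv[adik,aikr,alrw,dikw,dkrw,dlrw,ikrw] rk=7
b_2=(22−14)−7=1

b_2=1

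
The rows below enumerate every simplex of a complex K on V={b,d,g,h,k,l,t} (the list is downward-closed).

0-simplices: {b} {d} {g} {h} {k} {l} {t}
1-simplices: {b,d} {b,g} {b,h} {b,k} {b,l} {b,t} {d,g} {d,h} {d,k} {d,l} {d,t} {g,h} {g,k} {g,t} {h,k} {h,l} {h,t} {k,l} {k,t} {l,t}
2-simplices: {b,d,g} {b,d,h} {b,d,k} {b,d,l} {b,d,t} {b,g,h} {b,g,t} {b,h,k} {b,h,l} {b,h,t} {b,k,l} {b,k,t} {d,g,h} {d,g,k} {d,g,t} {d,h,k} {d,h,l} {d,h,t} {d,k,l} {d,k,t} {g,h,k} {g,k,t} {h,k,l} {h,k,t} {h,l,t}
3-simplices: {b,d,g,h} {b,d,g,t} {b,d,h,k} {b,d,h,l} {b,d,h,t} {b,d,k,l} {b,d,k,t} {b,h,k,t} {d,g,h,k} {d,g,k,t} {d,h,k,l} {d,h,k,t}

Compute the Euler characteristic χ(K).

χ(K)=0

n_0=7 n_1=20 n_2=25 n_3=12
χ=+7−20+25−12=0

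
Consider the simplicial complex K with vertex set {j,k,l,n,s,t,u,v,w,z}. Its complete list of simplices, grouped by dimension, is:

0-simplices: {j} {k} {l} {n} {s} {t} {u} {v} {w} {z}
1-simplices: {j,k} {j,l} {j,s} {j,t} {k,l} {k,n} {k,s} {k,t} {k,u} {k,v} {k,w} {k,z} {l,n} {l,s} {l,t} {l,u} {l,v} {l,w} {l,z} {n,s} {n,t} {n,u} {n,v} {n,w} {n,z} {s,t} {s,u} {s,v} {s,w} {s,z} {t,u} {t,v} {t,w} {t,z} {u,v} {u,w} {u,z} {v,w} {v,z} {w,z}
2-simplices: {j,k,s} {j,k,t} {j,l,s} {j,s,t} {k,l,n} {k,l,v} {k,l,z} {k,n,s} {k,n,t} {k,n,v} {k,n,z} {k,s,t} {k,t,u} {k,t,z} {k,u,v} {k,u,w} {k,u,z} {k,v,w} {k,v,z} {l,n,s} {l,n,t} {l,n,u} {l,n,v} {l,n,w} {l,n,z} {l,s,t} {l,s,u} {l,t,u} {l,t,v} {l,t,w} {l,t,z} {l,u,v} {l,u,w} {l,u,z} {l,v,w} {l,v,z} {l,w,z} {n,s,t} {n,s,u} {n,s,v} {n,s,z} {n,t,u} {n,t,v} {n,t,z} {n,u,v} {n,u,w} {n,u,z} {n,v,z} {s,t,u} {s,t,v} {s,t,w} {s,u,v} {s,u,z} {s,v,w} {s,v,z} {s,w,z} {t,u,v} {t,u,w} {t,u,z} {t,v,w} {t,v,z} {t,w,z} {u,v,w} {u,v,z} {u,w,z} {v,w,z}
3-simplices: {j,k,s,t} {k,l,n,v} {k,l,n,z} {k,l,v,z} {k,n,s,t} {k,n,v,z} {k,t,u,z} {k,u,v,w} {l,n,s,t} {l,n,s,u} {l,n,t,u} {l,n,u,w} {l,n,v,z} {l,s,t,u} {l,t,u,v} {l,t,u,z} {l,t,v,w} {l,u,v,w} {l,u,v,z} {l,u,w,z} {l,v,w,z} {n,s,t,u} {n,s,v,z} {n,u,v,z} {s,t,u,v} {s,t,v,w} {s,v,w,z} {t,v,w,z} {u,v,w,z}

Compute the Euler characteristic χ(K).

n_0=10 n_1=40 n_2=66 n_3=29
χ=+10−40+66−29=7

χ(K)=7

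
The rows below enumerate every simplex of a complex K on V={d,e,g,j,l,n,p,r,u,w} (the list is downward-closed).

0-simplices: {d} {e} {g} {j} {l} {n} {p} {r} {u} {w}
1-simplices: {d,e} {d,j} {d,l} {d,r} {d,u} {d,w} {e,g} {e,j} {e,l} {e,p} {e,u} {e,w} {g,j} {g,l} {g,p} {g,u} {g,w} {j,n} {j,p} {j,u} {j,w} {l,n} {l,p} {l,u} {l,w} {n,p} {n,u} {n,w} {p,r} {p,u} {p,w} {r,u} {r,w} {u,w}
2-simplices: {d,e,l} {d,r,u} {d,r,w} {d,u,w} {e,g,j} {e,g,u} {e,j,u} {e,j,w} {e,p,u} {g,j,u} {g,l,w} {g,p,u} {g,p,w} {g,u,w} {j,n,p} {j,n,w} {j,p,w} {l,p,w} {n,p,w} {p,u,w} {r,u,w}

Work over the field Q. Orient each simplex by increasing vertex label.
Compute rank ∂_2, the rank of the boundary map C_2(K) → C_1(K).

n_0=10 n_1=34 n_2=21  [Q]
∂1: piv[de,dj,dl,dr,du,dw,eg,ep,jn] rk=9  ker:ej,el,eu,ew,gj,gl,gp,gu,gw,jp,ju,jw,ln,lp,lu,lw,np,nu,nw,pr,pu,pw,ru,rw,uw
∂2: piv[del,dru,drw,duw,egj,egu,eju,ejw,epu,glw,gpu,gpw,guw,jnp,jnw,jpw,lpw] rk=17  ker:gju,npw,puw,ruw
rk∂_2=17

rank∂_2=17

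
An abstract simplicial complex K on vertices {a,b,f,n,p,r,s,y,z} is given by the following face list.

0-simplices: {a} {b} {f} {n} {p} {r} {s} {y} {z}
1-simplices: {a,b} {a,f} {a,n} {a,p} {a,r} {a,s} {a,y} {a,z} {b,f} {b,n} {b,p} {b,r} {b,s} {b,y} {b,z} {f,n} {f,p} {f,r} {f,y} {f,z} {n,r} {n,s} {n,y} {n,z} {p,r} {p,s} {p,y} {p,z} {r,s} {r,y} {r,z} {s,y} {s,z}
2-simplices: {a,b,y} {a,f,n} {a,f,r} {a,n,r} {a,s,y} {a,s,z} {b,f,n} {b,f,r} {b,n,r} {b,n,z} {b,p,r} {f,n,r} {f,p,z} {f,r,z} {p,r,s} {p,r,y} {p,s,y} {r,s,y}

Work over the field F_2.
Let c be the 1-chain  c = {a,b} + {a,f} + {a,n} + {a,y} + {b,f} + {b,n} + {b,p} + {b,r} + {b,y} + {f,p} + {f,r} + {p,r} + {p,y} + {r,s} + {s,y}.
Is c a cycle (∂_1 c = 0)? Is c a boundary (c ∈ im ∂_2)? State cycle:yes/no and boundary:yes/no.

cycle:yes boundary:no

n_0=9 n_1=33 n_2=18  [Z2]
∂1: piv[ab,af,an,ap,ar,as,ay,az] rk=8  ker:bf,bn,bp,br,bs,by,bz,fn,fp,fr,fy,fz,nr,ns,ny,nz,pr,ps,py,pz,rs,ry,rz,sy,sz
∂2: piv[aby,afn,afr,anr,asy,asz,bfn,bfr,bnz,bpr,fpz,frz,prs,pry,psy] rk=15  ker:bnr,fnr,rsy
∂1c = 0
c vs im∂2: residual ≠ 0 ⇒ not boundary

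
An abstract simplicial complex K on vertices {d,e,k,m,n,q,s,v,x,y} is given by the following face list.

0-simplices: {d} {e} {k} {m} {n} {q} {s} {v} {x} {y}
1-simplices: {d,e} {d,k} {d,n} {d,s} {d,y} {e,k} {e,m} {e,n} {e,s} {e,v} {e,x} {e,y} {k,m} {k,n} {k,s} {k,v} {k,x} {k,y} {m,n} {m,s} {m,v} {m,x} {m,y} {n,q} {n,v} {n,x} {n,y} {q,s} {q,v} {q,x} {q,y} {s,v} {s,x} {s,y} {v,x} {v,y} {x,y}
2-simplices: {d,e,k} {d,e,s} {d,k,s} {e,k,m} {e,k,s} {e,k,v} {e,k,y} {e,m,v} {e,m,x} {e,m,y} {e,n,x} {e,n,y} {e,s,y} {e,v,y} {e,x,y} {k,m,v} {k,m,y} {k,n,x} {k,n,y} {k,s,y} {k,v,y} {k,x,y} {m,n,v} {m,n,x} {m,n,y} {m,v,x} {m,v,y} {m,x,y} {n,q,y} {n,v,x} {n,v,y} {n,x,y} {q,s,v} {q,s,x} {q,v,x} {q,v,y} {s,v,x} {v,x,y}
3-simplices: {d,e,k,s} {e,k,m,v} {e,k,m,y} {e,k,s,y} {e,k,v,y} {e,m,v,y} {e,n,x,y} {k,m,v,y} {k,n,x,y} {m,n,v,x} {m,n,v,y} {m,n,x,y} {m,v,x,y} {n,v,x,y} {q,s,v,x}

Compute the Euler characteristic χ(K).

χ(K)=-4

n_0=10 n_1=37 n_2=38 n_3=15
χ=+10−37+38−15=-4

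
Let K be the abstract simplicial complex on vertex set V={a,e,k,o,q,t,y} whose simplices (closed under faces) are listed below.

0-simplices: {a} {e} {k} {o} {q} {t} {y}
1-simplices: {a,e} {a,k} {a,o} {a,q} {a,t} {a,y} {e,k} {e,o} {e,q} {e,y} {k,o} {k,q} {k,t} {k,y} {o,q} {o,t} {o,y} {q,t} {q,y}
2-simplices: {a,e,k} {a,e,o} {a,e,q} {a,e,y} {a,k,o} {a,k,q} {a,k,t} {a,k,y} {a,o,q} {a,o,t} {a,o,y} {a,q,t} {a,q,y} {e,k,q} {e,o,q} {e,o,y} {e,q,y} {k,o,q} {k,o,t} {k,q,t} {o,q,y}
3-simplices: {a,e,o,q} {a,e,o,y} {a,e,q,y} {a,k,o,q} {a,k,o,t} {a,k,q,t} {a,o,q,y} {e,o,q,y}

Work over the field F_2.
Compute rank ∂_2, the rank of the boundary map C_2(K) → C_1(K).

n_0=7 n_1=19 n_2=21 n_3=8  [Z2]
∂1: piv[ae,ak,ao,aq,at,ay] rk=6  ker:ek,eo,eq,ey,ko,kq,kt,ky,oq,ot,oy,qt,qy
∂2: piv[aek,aeo,aeq,aey,ako,akq,akt,aky,aoq,aot,aoy,aqt,aqy] rk=13  ker:ekq,eoq,eoy,eqy,koq,kot,kqt,oqy
∂3: piv[aeoq,aeoy,aeqy,akoq,akot,akqt,aoqy] rk=7  ker:eoqy
rk∂_2=13

rank∂_2=13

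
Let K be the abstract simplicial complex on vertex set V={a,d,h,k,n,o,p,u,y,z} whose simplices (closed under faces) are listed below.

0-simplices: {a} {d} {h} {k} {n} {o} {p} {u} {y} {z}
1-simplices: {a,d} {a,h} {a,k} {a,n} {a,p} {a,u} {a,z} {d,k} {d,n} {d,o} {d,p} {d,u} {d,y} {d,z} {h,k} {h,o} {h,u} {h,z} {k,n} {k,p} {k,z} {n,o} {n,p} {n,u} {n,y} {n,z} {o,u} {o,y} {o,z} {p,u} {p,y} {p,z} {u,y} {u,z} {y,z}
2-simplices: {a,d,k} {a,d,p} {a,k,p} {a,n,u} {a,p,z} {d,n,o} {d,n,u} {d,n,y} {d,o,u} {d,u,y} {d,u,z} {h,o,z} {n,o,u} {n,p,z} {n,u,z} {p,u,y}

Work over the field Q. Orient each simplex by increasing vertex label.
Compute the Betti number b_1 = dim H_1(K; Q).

n_0=10 n_1=35 n_2=16  [Q]
∂1: piv[ad,ah,ak,an,ap,au,az,do,dy] rk=9  ker:dk,dn,dp,du,dz,hk,ho,hu,hz,kn,kp,kz,no,np,nu,ny,nz,ou,oy,oz,pu,py,pz,uy,uz,yz
∂2: piv[adk,adp,akp,anu,apz,dno,dnu,dny,dou,duy,duz,hoz,npz,nuz,puy] rk=15  ker:nou
b_1=(35−9)−15=11

b_1=11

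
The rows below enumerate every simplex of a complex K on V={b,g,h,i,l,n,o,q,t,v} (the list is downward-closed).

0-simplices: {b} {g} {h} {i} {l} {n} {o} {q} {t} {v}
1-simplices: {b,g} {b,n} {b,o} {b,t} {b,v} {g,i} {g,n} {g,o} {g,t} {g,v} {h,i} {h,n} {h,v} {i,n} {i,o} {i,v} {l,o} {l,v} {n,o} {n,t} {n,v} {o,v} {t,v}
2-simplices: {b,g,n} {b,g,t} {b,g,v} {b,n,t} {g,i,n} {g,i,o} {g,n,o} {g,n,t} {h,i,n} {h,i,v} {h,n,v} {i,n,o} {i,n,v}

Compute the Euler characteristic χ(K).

χ(K)=0

n_0=10 n_1=23 n_2=13
χ=+10−23+13=0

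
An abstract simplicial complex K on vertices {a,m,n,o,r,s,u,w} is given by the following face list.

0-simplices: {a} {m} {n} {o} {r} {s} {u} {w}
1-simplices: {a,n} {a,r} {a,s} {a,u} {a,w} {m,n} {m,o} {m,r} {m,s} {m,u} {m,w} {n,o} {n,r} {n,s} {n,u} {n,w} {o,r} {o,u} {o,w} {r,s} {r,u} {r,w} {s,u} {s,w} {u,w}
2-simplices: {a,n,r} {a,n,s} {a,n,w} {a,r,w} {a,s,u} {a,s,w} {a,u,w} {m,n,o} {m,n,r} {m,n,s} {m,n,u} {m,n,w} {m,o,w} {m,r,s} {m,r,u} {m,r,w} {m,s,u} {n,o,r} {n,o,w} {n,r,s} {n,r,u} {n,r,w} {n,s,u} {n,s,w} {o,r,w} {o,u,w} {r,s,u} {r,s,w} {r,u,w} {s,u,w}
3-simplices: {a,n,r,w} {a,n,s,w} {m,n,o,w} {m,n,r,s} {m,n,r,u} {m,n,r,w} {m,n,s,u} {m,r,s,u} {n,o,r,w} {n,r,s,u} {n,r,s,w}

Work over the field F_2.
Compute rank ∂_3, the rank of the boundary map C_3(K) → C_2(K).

rank∂_3=10

n_0=8 n_1=25 n_2=30 n_3=11  [Z2]
∂1: piv[an,ar,as,au,aw,mn,mo] rk=7  ker:mr,ms,mu,mw,no,nr,ns,nu,nw,or,ou,ow,rs,ru,rw,su,sw,uw
∂2: piv[anr,ans,anw,arw,asu,asw,auw,mno,mnr,mns,mnu,mnw,mow,mrs,mru,msu,nor,ouw] rk=18  ker:mrw,now,nrs,nru,nrw,nsu,nsw,orw,rsu,rsw,ruw,suw
∂3: piv[anrw,answ,mnow,mnrs,mnru,mnrw,mnsu,mrsu,norw,nrsw] rk=10  ker:nrsu
rk∂_3=10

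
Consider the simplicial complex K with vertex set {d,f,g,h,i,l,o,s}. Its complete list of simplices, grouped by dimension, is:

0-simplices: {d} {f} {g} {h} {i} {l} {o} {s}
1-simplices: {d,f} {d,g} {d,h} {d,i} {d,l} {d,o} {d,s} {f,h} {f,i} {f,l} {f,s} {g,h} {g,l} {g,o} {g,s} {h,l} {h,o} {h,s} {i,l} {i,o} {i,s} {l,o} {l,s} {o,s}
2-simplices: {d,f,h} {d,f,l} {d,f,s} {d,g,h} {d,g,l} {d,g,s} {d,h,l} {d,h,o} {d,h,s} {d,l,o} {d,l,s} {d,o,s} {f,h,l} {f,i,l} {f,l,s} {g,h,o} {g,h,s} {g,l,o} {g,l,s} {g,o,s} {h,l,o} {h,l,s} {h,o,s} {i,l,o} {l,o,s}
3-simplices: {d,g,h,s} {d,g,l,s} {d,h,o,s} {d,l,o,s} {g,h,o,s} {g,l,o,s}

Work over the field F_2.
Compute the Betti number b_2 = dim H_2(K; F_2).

n_0=8 n_1=24 n_2=25 n_3=6  [Z2]
∂1: piv[df,dg,dh,di,dl,do,ds] rk=7  ker:fh,fi,fl,fs,gh,gl,go,gs,hl,ho,hs,il,io,is,lo,ls,os
∂2: piv[dfh,dfl,dfs,dgh,dgl,dgs,dhl,dho,dhs,dlo,dls,dos,fil,gho,ilo] rk=15  ker:fhl,fls,ghs,glo,gls,gos,hlo,hls,hos,los
∂3: piv[dghs,dgls,dhos,dlos,ghos,glos] rk=6
b_2=(25−15)−6=4

b_2=4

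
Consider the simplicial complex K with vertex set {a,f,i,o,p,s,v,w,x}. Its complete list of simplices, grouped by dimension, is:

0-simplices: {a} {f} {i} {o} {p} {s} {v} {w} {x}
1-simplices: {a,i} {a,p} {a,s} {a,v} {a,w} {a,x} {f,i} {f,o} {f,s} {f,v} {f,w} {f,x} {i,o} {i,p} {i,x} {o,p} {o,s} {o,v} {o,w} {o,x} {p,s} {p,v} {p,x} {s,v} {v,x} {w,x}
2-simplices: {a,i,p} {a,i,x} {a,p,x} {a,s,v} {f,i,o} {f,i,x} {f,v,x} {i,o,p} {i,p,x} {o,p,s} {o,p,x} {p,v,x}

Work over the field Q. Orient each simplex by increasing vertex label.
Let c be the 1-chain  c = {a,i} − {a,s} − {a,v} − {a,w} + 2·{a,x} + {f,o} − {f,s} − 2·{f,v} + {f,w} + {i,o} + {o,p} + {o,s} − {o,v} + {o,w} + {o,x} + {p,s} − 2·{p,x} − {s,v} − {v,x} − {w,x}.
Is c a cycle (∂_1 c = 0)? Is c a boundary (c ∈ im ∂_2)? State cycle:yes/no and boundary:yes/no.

cycle:no boundary:no

n_0=9 n_1=26 n_2=12  [Q]
∂1: piv[ai,ap,as,av,aw,ax,fi,fo] rk=8  ker:fs,fv,fw,fx,io,ip,ix,op,os,ov,ow,ox,ps,pv,px,sv,vx,wx
∂2: piv[aip,aix,apx,asv,fio,fix,fvx,iop,ops,opx,pvx] rk=11  ker:ipx
∂1c = {f} − {o} + 2·{p} + {s} − 4·{v} + 2·{w} − {x}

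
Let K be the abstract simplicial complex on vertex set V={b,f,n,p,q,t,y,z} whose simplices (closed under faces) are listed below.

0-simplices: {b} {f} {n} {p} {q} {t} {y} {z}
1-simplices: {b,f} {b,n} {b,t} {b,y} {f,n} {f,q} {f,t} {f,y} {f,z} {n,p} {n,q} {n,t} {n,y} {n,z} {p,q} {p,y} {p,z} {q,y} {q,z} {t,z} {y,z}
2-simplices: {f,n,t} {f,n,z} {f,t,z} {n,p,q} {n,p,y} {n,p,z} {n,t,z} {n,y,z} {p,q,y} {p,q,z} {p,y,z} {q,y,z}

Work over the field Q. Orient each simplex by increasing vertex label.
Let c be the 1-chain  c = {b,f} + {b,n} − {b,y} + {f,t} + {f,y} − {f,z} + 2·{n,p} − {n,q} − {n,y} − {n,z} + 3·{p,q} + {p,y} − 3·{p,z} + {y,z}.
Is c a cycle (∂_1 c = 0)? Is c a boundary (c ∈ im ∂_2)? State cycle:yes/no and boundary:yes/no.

n_0=8 n_1=21 n_2=12  [Q]
∂1: piv[bf,bn,bt,by,fq,fz,np] rk=7  ker:fn,ft,fy,nq,nt,ny,nz,pq,py,pz,qy,qz,tz,yz
∂2: piv[fnt,fnz,ftz,npq,npy,npz,nyz,pqy,pqz] rk=9  ker:ntz,pyz,qyz
∂1c = −{b} + 2·{n} + {p} + 2·{q} + {t} − {y} − 4·{z}

cycle:no boundary:no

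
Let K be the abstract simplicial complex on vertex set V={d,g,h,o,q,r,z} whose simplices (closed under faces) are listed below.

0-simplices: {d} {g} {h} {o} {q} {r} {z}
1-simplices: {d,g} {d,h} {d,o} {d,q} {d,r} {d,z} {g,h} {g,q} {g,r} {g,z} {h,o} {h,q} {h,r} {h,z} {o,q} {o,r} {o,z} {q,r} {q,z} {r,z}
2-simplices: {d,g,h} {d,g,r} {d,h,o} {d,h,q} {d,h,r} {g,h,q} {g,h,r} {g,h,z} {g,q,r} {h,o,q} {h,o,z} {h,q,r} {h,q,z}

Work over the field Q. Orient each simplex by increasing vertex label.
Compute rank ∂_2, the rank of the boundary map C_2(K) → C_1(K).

n_0=7 n_1=20 n_2=13  [Q]
∂1: piv[dg,dh,do,dq,dr,dz] rk=6  ker:gh,gq,gr,gz,ho,hq,hr,hz,oq,or,oz,qr,qz,rz
∂2: piv[dgh,dgr,dho,dhq,dhr,ghq,ghz,gqr,hoq,hoz,hqz] rk=11  ker:ghr,hqr
rk∂_2=11

rank∂_2=11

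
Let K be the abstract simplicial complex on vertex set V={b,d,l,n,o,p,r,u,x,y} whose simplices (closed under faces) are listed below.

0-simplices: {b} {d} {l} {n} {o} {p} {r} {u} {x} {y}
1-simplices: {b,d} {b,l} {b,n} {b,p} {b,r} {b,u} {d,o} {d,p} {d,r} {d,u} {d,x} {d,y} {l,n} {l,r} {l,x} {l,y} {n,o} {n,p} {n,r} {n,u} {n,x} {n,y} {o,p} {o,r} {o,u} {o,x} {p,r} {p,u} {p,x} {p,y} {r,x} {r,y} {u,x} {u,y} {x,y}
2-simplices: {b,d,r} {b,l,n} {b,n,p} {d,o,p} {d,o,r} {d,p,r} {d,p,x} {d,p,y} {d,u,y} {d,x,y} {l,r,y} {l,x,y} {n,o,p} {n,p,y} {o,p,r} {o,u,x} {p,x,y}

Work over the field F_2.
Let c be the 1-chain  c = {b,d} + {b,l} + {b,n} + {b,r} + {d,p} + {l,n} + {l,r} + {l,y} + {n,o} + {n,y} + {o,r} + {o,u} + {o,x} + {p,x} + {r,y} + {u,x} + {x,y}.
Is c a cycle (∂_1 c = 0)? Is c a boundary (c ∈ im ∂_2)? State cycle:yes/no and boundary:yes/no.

cycle:yes boundary:yes

n_0=10 n_1=35 n_2=17  [Z2]
∂1: piv[bd,bl,bn,bp,br,bu,do,dx,dy] rk=9  ker:dp,dr,du,ln,lr,lx,ly,no,np,nr,nu,nx,ny,op,or,ou,ox,pr,pu,px,py,rx,ry,ux,uy,xy
∂2: piv[bdr,bln,bnp,dop,dor,dpr,dpx,dpy,duy,dxy,lry,lxy,nop,npy,oux] rk=15  ker:opr,pxy
∂1c = 0
c vs im∂2: reduces to 0 ⇒ boundary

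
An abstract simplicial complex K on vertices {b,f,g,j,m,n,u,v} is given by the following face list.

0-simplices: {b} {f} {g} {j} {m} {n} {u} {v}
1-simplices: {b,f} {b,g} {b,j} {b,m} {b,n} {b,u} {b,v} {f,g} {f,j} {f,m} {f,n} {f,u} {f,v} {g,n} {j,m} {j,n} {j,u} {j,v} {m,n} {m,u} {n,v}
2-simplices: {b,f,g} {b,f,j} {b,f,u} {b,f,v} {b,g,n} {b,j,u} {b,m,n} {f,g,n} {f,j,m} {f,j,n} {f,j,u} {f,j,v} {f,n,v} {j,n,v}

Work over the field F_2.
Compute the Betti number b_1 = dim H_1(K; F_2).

n_0=8 n_1=21 n_2=14  [Z2]
∂1: piv[bf,bg,bj,bm,bn,bu,bv] rk=7  ker:fg,fj,fm,fn,fu,fv,gn,jm,jn,ju,jv,mn,mu,nv
∂2: piv[bfg,bfj,bfu,bfv,bgn,bju,bmn,fgn,fjm,fjn,fjv,fnv] rk=12  ker:fju,jnv
b_1=(21−7)−12=2

b_1=2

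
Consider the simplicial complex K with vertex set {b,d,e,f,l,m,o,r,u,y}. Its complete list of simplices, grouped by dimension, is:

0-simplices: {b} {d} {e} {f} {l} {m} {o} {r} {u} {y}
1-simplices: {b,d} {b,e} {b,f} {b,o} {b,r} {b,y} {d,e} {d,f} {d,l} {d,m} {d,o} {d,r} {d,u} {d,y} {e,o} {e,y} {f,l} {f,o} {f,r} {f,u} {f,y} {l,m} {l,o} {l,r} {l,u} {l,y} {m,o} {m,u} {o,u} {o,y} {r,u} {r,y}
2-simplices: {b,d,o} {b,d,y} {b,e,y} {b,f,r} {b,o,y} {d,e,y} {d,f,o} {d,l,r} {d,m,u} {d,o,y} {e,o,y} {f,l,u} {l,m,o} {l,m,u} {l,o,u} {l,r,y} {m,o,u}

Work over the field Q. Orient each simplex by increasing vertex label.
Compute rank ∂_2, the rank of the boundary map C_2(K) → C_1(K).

n_0=10 n_1=32 n_2=17  [Q]
∂1: piv[bd,be,bf,bo,br,by,dl,dm,du] rk=9  ker:de,df,do,dr,dy,eo,ey,fl,fo,fr,fu,fy,lm,lo,lr,lu,ly,mo,mu,ou,oy,ru,ry
∂2: piv[bdo,bdy,bey,bfr,boy,dey,dfo,dlr,dmu,eoy,flu,lmo,lmu,lou,lry] rk=15  ker:doy,mou
rk∂_2=15

rank∂_2=15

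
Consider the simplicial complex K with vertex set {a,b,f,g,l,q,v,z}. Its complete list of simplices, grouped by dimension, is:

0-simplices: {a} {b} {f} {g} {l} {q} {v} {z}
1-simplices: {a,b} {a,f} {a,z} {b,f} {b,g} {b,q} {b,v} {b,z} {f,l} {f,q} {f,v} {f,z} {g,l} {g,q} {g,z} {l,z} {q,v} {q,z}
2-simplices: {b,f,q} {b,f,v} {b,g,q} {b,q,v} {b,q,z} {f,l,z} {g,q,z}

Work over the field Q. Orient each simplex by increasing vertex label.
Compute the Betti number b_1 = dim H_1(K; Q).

b_1=4

n_0=8 n_1=18 n_2=7  [Q]
∂1: piv[ab,af,az,bg,bq,bv,fl] rk=7  ker:bf,bz,fq,fv,fz,gl,gq,gz,lz,qv,qz
∂2: piv[bfq,bfv,bgq,bqv,bqz,flz,gqz] rk=7
b_1=(18−7)−7=4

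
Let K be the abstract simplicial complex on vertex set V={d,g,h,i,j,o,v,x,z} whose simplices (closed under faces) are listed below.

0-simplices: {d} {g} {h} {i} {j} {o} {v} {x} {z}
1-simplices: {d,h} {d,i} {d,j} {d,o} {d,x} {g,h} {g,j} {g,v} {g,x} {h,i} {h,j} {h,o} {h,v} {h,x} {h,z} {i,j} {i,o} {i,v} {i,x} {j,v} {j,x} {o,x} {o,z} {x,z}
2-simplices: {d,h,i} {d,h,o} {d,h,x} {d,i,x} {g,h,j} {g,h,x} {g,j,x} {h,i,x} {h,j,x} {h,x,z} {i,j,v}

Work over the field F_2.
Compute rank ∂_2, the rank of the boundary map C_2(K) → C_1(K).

rank∂_2=9

n_0=9 n_1=24 n_2=11  [Z2]
∂1: piv[dh,di,dj,do,dx,gh,gv,hz] rk=8  ker:gj,gx,hi,hj,ho,hv,hx,ij,io,iv,ix,jv,jx,ox,oz,xz
∂2: piv[dhi,dho,dhx,dix,ghj,ghx,gjx,hxz,ijv] rk=9  ker:hix,hjx
rk∂_2=9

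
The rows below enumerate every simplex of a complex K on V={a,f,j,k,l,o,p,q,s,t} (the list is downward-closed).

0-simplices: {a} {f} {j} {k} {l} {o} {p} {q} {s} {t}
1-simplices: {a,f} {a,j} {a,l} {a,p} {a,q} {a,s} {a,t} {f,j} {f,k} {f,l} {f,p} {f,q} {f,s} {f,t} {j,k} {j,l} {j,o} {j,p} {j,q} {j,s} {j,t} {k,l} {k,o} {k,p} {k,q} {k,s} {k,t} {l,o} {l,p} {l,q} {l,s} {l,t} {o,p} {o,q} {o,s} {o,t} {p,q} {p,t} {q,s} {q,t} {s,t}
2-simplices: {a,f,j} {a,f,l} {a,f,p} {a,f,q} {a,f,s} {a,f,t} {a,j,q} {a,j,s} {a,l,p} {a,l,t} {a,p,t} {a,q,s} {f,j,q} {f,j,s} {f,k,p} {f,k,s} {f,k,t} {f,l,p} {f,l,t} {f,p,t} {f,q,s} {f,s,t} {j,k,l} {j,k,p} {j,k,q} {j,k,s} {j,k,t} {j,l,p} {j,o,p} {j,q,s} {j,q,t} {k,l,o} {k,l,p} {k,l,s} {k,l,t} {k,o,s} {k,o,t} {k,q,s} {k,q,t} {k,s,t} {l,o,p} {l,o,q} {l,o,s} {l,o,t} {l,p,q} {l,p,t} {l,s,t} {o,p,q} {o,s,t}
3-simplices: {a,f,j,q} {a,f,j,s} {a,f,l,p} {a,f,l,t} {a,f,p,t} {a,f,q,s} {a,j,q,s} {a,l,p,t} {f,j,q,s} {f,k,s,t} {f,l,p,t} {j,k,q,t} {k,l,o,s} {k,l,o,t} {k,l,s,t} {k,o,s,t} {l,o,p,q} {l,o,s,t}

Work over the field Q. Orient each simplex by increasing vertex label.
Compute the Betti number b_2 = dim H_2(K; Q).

n_0=10 n_1=41 n_2=49 n_3=18  [Q]
∂1: piv[af,aj,al,ap,aq,as,at,fk,jo] rk=9  ker:fj,fl,fp,fq,fs,ft,jk,jl,jp,jq,js,jt,kl,ko,kp,kq,ks,kt,lo,lp,lq,ls,lt,op,oq,os,ot,pq,pt,qs,qt,st
∂2: piv[afj,afl,afp,afq,afs,aft,ajq,ajs,alp,alt,apt,aqs,fkp,fks,fkt,fst,jkl,jkp,jkq,jks,jkt,jlp,jop,jqt,klo,kls,kos,kot,lop,loq,lpq] rk=31  ker:fjq,fjs,flp,flt,fpt,fqs,jqs,klp,klt,kqs,kqt,kst,los,lot,lpt,lst,opq,ost
∂3: piv[afjq,afjs,aflp,aflt,afpt,afqs,ajqs,alpt,fkst,jkqt,klos,klot,klst,kost,lopq] rk=15  ker:fjqs,flpt,lost
b_2=(49−31)−15=3

b_2=3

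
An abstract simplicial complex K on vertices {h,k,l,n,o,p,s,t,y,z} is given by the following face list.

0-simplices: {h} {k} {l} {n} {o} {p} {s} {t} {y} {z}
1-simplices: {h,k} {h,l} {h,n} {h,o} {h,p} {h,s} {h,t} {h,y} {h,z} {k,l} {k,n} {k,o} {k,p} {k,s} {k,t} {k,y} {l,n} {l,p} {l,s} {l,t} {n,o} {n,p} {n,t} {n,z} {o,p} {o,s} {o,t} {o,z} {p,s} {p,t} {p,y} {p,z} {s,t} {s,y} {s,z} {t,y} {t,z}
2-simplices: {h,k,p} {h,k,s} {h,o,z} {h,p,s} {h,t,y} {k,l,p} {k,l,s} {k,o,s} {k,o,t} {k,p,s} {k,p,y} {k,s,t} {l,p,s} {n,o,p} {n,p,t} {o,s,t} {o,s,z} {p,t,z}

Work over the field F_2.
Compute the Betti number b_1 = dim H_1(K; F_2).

b_1=13

n_0=10 n_1=37 n_2=18  [Z2]
∂1: piv[hk,hl,hn,ho,hp,hs,ht,hy,hz] rk=9  ker:kl,kn,ko,kp,ks,kt,ky,ln,lp,ls,lt,no,np,nt,nz,op,os,ot,oz,ps,pt,py,pz,st,sy,sz,ty,tz
∂2: piv[hkp,hks,hoz,hps,hty,klp,kls,kos,kot,kpy,kst,nop,npt,osz,ptz] rk=15  ker:kps,lps,ost
b_1=(37−9)−15=13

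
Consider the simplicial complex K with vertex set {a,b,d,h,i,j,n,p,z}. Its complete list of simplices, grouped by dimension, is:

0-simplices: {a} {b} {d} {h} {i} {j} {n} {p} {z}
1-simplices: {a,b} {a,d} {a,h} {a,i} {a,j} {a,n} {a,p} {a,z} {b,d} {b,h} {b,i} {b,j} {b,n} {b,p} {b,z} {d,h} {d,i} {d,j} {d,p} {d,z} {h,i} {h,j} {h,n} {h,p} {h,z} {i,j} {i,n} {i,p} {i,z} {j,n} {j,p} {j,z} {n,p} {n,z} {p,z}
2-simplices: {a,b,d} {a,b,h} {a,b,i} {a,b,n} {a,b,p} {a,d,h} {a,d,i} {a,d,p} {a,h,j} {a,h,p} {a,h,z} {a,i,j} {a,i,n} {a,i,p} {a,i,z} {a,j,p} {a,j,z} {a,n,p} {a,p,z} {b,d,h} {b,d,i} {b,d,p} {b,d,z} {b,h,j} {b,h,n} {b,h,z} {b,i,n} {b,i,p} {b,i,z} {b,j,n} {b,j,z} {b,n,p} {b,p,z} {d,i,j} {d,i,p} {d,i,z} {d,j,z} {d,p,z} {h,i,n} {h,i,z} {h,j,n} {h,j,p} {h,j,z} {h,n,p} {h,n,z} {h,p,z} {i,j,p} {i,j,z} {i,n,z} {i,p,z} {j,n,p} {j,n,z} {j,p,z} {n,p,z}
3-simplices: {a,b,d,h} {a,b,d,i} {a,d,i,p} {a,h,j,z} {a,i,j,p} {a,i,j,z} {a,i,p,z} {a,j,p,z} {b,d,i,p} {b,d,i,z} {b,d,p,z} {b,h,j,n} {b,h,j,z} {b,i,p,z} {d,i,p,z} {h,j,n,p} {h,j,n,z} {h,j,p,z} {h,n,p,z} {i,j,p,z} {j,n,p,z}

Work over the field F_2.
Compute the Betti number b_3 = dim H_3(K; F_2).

b_3=3

n_0=9 n_1=35 n_2=54 n_3=21  [Z2]
∂1: piv[ab,ad,ah,ai,aj,an,ap,az] rk=8  ker:bd,bh,bi,bj,bn,bp,bz,dh,di,dj,dp,dz,hi,hj,hn,hp,hz,ij,in,ip,iz,jn,jp,jz,np,nz,pz
∂2: piv[abd,abh,abi,abn,abp,adh,adi,adp,ahj,ahp,ahz,aij,ain,aip,aiz,ajp,ajz,anp,apz,bdz,bhj,bhn,bhz,bjn,dij,hin,hnz] rk=27  ker:bdh,bdi,bdp,bin,bip,biz,bjz,bnp,bpz,dip,diz,djz,dpz,hiz,hjn,hjp,hjz,hnp,hpz,ijp,ijz,inz,ipz,jnp,jnz,jpz,npz
∂3: piv[abdh,abdi,adip,ahjz,aijp,aijz,aipz,ajpz,bdip,bdiz,bdpz,bhjn,bhjz,bipz,hjnp,hjnz,hjpz,hnpz] rk=18  ker:dipz,ijpz,jnpz
b_3=(21−18)−0=3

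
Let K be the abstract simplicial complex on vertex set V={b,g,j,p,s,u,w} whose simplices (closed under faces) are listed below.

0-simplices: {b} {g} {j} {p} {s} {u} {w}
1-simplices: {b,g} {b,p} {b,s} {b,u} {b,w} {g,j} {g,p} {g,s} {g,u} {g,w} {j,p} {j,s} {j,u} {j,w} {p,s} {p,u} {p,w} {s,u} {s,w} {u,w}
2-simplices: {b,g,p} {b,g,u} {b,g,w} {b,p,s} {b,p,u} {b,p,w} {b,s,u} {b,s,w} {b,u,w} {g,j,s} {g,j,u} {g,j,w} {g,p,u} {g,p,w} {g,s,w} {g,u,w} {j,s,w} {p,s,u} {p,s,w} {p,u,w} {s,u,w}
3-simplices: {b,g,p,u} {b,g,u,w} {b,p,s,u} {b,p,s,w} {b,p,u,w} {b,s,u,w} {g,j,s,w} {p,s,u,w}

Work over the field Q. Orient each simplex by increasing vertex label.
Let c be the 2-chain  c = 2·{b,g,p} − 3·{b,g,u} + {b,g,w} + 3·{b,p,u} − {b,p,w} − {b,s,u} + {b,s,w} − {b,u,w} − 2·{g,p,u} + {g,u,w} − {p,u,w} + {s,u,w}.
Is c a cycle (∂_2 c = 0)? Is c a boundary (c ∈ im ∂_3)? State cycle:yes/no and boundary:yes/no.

cycle:yes boundary:yes

n_0=7 n_1=20 n_2=21 n_3=8  [Q]
∂1: piv[bg,bp,bs,bu,bw,gj] rk=6  ker:gp,gs,gu,gw,jp,js,ju,jw,ps,pu,pw,su,sw,uw
∂2: piv[bgp,bgu,bgw,bps,bpu,bpw,bsu,bsw,buw,gjs,gju,gjw,gsw] rk=13  ker:gpu,gpw,guw,jsw,psu,psw,puw,suw
∂3: piv[bgpu,bguw,bpsu,bpsw,bpuw,bsuw,gjsw] rk=7  ker:psuw
∂2c = 0
c vs im∂3: reduces to 0 ⇒ boundary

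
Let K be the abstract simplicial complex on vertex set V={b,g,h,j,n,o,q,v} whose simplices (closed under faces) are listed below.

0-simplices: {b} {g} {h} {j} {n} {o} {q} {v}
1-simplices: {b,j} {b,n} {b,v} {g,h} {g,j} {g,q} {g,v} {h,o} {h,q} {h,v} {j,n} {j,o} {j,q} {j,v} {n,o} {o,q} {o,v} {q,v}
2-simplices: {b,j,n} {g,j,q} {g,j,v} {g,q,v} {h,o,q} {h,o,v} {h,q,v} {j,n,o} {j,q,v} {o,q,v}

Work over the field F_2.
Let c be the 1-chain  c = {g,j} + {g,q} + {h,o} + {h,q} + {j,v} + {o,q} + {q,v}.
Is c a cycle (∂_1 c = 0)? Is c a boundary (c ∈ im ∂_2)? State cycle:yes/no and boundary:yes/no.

cycle:yes boundary:yes

n_0=8 n_1=18 n_2=10  [Z2]
∂1: piv[bj,bn,bv,gh,gj,gq,ho] rk=7  ker:gv,hq,hv,jn,jo,jq,jv,no,oq,ov,qv
∂2: piv[bjn,gjq,gjv,gqv,hoq,hov,hqv,jno] rk=8  ker:jqv,oqv
∂1c = 0
c vs im∂2: reduces to 0 ⇒ boundary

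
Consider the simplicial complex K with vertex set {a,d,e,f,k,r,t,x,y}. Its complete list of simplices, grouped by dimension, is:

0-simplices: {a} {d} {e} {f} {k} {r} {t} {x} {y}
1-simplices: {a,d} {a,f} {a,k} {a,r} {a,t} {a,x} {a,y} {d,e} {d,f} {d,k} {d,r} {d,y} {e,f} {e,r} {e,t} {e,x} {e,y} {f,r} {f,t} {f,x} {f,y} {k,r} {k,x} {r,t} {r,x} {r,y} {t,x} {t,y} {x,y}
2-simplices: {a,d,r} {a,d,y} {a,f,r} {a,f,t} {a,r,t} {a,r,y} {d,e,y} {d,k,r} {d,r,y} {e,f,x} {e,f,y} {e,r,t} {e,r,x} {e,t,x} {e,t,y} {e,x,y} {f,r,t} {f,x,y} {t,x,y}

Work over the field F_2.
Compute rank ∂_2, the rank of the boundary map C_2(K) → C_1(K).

rank∂_2=15

n_0=9 n_1=29 n_2=19  [Z2]
∂1: piv[ad,af,ak,ar,at,ax,ay,de] rk=8  ker:df,dk,dr,dy,ef,er,et,ex,ey,fr,ft,fx,fy,kr,kx,rt,rx,ry,tx,ty,xy
∂2: piv[adr,ady,afr,aft,art,ary,dey,dkr,efx,efy,ert,erx,etx,ety,exy] rk=15  ker:dry,frt,fxy,txy
rk∂_2=15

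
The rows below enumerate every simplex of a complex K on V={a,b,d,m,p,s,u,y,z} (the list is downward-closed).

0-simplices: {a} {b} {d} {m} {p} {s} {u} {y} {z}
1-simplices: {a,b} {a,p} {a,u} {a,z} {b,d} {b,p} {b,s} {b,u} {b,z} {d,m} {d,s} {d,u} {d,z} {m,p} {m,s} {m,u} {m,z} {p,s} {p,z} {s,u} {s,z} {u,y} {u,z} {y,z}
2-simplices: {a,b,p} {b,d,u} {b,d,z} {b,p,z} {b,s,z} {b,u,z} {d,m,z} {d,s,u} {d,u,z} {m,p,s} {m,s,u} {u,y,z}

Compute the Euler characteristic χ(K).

χ(K)=-3

n_0=9 n_1=24 n_2=12
χ=+9−24+12=-3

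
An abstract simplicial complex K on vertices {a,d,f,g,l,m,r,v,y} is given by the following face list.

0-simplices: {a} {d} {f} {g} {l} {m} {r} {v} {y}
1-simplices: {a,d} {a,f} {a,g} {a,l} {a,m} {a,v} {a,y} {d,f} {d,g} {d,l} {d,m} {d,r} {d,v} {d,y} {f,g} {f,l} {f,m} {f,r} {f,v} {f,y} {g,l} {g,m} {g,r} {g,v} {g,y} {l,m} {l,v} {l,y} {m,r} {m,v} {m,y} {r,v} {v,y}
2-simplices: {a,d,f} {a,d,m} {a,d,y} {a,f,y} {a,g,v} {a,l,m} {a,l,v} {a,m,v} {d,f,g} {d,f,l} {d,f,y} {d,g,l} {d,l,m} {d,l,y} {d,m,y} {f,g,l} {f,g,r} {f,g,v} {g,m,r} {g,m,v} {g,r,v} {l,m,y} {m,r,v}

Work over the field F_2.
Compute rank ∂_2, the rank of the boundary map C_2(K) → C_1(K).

n_0=9 n_1=33 n_2=23  [Z2]
∂1: piv[ad,af,ag,al,am,av,ay,dr] rk=8  ker:df,dg,dl,dm,dv,dy,fg,fl,fm,fr,fv,fy,gl,gm,gr,gv,gy,lm,lv,ly,mr,mv,my,rv,vy
∂2: piv[adf,adm,ady,afy,agv,alm,alv,amv,dfg,dfl,dgl,dlm,dly,dmy,fgr,fgv,gmr,gmv,grv] rk=19  ker:dfy,fgl,lmy,mrv
rk∂_2=19

rank∂_2=19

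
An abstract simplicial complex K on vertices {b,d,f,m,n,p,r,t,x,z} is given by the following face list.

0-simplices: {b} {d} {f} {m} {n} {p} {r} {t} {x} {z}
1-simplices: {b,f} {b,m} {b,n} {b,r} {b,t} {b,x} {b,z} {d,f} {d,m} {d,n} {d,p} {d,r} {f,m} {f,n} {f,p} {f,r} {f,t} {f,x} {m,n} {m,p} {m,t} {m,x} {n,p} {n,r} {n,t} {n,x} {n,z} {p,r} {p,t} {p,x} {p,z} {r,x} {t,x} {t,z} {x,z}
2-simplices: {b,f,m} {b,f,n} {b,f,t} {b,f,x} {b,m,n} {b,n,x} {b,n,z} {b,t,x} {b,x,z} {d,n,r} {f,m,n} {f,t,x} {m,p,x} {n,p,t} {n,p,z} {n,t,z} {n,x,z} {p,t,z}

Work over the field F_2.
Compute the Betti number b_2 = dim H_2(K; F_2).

n_0=10 n_1=35 n_2=18  [Z2]
∂1: piv[bf,bm,bn,br,bt,bx,bz,df,dp] rk=9  ker:dm,dn,dr,fm,fn,fp,fr,ft,fx,mn,mp,mt,mx,np,nr,nt,nx,nz,pr,pt,px,pz,rx,tx,tz,xz
∂2: piv[bfm,bfn,bft,bfx,bmn,bnx,bnz,btx,bxz,dnr,mpx,npt,npz,ntz] rk=14  ker:fmn,ftx,nxz,ptz
b_2=(18−14)−0=4

b_2=4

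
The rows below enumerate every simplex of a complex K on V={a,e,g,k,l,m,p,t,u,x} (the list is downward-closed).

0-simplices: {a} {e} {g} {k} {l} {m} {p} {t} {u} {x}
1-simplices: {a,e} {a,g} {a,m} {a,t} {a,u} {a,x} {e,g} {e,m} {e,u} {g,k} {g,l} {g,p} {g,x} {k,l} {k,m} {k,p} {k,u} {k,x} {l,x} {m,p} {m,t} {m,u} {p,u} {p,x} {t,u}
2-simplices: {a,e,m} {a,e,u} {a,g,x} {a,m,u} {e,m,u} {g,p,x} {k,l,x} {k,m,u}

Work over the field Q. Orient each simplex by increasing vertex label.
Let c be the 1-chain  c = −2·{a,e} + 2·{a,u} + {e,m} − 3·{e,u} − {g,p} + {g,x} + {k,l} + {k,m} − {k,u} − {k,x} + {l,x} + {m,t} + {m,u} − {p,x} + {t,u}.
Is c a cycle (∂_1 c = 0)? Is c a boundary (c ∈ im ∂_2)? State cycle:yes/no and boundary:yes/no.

n_0=10 n_1=25 n_2=8  [Q]
∂1: piv[ae,ag,am,at,au,ax,gk,gl,gp] rk=9  ker:eg,em,eu,gx,kl,km,kp,ku,kx,lx,mp,mt,mu,pu,px,tu
∂2: piv[aem,aeu,agx,amu,gpx,klx,kmu] rk=7  ker:emu
∂1c = 0
c vs im∂2: residual ≠ 0 ⇒ not boundary

cycle:yes boundary:no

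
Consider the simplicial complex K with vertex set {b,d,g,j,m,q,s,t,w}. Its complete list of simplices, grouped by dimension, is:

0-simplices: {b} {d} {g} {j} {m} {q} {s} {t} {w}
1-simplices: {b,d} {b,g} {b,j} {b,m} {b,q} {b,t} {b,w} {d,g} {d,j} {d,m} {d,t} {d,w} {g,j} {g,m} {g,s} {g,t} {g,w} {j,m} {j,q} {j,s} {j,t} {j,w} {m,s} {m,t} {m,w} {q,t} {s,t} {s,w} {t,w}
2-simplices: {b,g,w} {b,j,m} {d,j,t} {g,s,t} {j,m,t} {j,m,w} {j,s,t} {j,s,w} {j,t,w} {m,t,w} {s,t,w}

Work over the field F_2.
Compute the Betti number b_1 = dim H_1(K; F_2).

b_1=12

n_0=9 n_1=29 n_2=11  [Z2]
∂1: piv[bd,bg,bj,bm,bq,bt,bw,gs] rk=8  ker:dg,dj,dm,dt,dw,gj,gm,gt,gw,jm,jq,js,jt,jw,ms,mt,mw,qt,st,sw,tw
∂2: piv[bgw,bjm,djt,gst,jmt,jmw,jst,jsw,jtw] rk=9  ker:mtw,stw
b_1=(29−8)−9=12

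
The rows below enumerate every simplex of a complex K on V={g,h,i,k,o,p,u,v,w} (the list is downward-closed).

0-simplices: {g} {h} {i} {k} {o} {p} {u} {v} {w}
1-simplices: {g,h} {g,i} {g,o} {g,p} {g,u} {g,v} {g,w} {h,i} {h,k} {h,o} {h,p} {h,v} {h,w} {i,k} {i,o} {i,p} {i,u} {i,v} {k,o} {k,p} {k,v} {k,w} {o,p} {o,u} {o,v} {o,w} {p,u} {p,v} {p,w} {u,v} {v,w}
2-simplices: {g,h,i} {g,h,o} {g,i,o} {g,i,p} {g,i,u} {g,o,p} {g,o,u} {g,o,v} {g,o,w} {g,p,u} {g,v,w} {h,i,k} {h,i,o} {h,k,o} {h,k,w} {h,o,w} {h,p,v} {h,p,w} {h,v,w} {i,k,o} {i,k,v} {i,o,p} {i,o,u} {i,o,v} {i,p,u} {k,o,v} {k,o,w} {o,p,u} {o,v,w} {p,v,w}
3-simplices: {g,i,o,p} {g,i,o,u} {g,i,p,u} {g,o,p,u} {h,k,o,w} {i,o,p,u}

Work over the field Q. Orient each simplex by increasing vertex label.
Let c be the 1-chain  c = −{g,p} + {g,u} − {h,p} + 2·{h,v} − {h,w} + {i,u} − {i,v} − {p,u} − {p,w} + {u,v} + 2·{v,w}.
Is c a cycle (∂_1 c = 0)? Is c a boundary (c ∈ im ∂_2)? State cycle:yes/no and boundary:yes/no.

cycle:yes boundary:no

n_0=9 n_1=31 n_2=30 n_3=6  [Q]
∂1: piv[gh,gi,go,gp,gu,gv,gw,hk] rk=8  ker:hi,ho,hp,hv,hw,ik,io,ip,iu,iv,ko,kp,kv,kw,op,ou,ov,ow,pu,pv,pw,uv,vw
∂2: piv[ghi,gho,gio,gip,giu,gop,gou,gov,gow,gpu,gvw,hik,hko,hkw,how,hpv,hpw,hvw,ikv,iov] rk=20  ker:hio,iko,iop,iou,ipu,kov,kow,opu,ovw,pvw
∂3: piv[giop,giou,gipu,gopu,hkow] rk=5  ker:iopu
∂1c = 0
c vs im∂2: residual ≠ 0 ⇒ not boundary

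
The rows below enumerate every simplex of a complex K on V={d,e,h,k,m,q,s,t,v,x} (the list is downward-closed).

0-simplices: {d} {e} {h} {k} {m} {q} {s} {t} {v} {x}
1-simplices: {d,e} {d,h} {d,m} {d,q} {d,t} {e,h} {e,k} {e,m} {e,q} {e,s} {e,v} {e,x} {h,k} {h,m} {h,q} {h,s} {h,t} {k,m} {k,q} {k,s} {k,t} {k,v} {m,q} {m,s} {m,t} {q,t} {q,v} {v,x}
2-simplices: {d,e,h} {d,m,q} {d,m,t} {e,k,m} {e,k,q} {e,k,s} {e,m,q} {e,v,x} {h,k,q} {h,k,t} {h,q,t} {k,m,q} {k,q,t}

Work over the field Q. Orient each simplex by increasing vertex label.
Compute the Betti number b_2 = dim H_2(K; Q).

n_0=10 n_1=28 n_2=13  [Q]
∂1: piv[de,dh,dm,dq,dt,ek,es,ev,ex] rk=9  ker:eh,em,eq,hk,hm,hq,hs,ht,km,kq,ks,kt,kv,mq,ms,mt,qt,qv,vx
∂2: piv[deh,dmq,dmt,ekm,ekq,eks,emq,evx,hkq,hkt,hqt] rk=11  ker:kmq,kqt
b_2=(13−11)−0=2

b_2=2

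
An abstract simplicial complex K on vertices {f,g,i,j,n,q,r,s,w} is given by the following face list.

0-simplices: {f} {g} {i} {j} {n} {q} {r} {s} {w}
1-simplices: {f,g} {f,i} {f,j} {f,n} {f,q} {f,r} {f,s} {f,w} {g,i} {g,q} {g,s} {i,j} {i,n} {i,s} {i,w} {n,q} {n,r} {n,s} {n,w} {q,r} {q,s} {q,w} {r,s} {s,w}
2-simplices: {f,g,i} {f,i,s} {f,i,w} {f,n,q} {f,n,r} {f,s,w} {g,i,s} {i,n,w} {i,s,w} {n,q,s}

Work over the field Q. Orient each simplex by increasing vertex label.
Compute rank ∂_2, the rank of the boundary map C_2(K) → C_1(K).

rank∂_2=9

n_0=9 n_1=24 n_2=10  [Q]
∂1: piv[fg,fi,fj,fn,fq,fr,fs,fw] rk=8  ker:gi,gq,gs,ij,in,is,iw,nq,nr,ns,nw,qr,qs,qw,rs,sw
∂2: piv[fgi,fis,fiw,fnq,fnr,fsw,gis,inw,nqs] rk=9  ker:isw
rk∂_2=9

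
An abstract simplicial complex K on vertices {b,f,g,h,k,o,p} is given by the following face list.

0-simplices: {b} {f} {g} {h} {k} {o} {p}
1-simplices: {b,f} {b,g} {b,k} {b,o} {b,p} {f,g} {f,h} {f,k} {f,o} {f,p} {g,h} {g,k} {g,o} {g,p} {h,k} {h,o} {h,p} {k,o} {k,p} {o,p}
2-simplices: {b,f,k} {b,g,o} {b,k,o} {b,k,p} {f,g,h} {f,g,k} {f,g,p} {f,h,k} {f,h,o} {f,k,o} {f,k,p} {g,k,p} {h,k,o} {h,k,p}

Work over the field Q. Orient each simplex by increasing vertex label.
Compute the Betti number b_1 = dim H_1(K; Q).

b_1=2

n_0=7 n_1=20 n_2=14  [Q]
∂1: piv[bf,bg,bk,bo,bp,fh] rk=6  ker:fg,fk,fo,fp,gh,gk,go,gp,hk,ho,hp,ko,kp,op
∂2: piv[bfk,bgo,bko,bkp,fgh,fgk,fgp,fhk,fho,fko,fkp,hkp] rk=12  ker:gkp,hko
b_1=(20−6)−12=2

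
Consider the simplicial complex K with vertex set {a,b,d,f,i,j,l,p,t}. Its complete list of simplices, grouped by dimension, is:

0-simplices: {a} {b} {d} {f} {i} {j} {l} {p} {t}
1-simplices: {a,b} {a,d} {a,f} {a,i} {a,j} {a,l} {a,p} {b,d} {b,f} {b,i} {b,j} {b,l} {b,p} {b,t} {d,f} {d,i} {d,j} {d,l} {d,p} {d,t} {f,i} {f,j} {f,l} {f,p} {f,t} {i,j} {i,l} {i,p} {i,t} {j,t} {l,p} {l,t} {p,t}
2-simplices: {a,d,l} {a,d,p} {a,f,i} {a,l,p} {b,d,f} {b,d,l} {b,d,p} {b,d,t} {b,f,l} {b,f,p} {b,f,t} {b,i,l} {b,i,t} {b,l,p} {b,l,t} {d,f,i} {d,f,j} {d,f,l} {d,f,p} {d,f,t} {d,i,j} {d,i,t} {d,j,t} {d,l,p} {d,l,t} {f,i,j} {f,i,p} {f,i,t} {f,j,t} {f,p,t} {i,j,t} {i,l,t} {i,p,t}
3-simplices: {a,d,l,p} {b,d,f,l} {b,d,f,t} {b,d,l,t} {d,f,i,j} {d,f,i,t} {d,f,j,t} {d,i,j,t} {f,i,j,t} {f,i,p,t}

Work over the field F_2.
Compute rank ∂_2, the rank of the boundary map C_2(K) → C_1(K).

rank∂_2=21

n_0=9 n_1=33 n_2=33 n_3=10  [Z2]
∂1: piv[ab,ad,af,ai,aj,al,ap,bt] rk=8  ker:bd,bf,bi,bj,bl,bp,df,di,dj,dl,dp,dt,fi,fj,fl,fp,ft,ij,il,ip,it,jt,lp,lt,pt
∂2: piv[adl,adp,afi,alp,bdf,bdl,bdp,bdt,bfl,bfp,bft,bil,bit,blt,dfi,dfj,dij,dit,djt,fip,fpt] rk=21  ker:blp,dfl,dfp,dft,dlp,dlt,fij,fit,fjt,ijt,ilt,ipt
∂3: piv[adlp,bdfl,bdft,bdlt,dfij,dfit,dfjt,dijt,fipt] rk=9  ker:fijt
rk∂_2=21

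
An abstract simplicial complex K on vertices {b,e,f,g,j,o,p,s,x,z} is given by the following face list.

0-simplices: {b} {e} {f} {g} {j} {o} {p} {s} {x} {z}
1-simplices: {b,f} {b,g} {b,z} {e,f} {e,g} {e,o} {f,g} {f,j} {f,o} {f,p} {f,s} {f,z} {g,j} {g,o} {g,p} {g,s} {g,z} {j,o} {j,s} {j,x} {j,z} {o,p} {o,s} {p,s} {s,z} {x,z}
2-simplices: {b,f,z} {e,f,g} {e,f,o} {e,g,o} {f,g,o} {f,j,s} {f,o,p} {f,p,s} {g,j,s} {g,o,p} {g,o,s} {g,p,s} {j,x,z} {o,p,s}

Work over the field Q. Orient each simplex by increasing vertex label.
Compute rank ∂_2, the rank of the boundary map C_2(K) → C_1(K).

n_0=10 n_1=26 n_2=14  [Q]
∂1: piv[bf,bg,bz,ef,eo,fj,fp,fs,jx] rk=9  ker:eg,fg,fo,fz,gj,go,gp,gs,gz,jo,js,jz,op,os,ps,sz,xz
∂2: piv[bfz,efg,efo,ego,fjs,fop,fps,gjs,gop,gos,gps,jxz] rk=12  ker:fgo,ops
rk∂_2=12

rank∂_2=12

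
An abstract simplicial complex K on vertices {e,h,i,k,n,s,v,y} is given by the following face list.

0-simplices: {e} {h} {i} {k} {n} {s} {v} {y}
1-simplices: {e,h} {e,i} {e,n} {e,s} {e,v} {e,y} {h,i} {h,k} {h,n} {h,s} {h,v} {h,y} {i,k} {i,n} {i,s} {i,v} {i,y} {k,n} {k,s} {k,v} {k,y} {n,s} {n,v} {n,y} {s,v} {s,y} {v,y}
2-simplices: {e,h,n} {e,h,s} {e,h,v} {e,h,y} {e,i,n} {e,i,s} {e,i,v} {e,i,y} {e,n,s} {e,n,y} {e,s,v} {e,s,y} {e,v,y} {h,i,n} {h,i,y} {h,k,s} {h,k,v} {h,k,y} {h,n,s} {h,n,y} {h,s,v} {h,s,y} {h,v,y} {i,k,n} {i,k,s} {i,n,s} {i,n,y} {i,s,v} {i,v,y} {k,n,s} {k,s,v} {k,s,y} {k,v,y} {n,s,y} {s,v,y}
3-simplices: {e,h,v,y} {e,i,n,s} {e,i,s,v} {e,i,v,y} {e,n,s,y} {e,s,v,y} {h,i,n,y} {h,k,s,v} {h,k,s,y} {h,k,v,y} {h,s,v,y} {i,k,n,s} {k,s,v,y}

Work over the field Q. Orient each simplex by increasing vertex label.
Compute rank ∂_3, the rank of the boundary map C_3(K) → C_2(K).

rank∂_3=12

n_0=8 n_1=27 n_2=35 n_3=13  [Q]
∂1: piv[eh,ei,en,es,ev,ey,hk] rk=7  ker:hi,hn,hs,hv,hy,ik,in,is,iv,iy,kn,ks,kv,ky,ns,nv,ny,sv,sy,vy
∂2: piv[ehn,ehs,ehv,ehy,ein,eis,eiv,eiy,ens,eny,esv,esy,evy,hin,hks,hkv,hky,ikn,iks] rk=19  ker:hiy,hns,hny,hsv,hsy,hvy,ins,iny,isv,ivy,kns,ksv,ksy,kvy,nsy,svy
∂3: piv[ehvy,eins,eisv,eivy,ensy,esvy,hiny,hksv,hksy,hkvy,hsvy,ikns] rk=12  ker:ksvy
rk∂_3=12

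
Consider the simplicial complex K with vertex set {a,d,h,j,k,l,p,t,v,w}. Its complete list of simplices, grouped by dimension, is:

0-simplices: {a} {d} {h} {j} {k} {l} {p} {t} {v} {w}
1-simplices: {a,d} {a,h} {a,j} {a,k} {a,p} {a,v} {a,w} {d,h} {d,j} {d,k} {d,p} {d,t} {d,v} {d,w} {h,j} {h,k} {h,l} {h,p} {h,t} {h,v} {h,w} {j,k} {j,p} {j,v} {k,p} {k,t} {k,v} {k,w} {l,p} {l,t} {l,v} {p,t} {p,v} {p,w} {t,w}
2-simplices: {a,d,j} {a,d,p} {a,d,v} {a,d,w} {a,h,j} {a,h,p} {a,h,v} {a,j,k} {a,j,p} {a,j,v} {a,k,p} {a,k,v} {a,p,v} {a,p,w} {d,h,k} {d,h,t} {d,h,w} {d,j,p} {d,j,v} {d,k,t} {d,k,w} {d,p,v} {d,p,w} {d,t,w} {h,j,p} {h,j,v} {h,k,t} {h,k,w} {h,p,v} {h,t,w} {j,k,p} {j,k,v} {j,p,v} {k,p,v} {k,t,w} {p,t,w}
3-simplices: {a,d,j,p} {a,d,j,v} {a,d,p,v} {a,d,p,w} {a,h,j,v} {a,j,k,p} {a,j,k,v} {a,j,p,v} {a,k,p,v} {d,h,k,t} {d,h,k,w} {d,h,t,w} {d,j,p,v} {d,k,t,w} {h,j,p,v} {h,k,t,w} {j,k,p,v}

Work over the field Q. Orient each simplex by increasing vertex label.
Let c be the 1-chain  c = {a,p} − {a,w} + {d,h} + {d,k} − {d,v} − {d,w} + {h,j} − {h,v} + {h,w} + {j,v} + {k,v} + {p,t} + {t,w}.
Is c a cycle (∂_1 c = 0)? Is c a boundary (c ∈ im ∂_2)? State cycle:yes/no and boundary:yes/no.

n_0=10 n_1=35 n_2=36 n_3=17  [Q]
∂1: piv[ad,ah,aj,ak,ap,av,aw,dt,hl] rk=9  ker:dh,dj,dk,dp,dv,dw,hj,hk,hp,ht,hv,hw,jk,jp,jv,kp,kt,kv,kw,lp,lt,lv,pt,pv,pw,tw
∂2: piv[adj,adp,adv,adw,ahj,ahp,ahv,ajk,ajp,ajv,akp,akv,apv,apw,dhk,dht,dhw,dkt,dkw,dtw,ptw] rk=21  ker:djp,djv,dpv,dpw,hjp,hjv,hkt,hkw,hpv,htw,jkp,jkv,jpv,kpv,ktw
∂3: piv[adjp,adjv,adpv,adpw,ahjv,ajkp,ajkv,ajpv,akpv,dhkt,dhkw,dhtw,dktw,hjpv] rk=14  ker:djpv,hktw,jkpv
∂1c = 0
c vs im∂2: residual ≠ 0 ⇒ not boundary

cycle:yes boundary:no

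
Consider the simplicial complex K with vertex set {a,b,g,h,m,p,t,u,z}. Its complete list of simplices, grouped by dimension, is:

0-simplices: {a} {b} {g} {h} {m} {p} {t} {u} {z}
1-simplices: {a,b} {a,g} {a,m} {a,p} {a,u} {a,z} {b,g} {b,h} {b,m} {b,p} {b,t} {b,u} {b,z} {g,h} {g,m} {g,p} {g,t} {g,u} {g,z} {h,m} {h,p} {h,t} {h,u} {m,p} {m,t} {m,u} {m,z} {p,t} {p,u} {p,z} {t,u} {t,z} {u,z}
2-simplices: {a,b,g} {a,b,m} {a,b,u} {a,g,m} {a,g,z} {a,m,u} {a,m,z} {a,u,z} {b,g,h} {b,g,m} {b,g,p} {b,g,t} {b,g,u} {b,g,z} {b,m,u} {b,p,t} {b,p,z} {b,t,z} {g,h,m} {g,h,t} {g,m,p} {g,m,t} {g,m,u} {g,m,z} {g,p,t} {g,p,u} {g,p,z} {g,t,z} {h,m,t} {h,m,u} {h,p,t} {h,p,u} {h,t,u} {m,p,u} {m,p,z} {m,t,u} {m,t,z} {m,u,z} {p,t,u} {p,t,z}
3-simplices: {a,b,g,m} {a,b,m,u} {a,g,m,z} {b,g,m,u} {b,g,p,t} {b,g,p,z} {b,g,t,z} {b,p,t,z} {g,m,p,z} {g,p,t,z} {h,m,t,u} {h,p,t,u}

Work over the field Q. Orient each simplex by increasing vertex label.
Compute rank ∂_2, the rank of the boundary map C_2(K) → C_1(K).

n_0=9 n_1=33 n_2=40 n_3=12  [Q]
∂1: piv[ab,ag,am,ap,au,az,bh,bt] rk=8  ker:bg,bm,bp,bu,bz,gh,gm,gp,gt,gu,gz,hm,hp,ht,hu,mp,mt,mu,mz,pt,pu,pz,tu,tz,uz
∂2: piv[abg,abm,abu,agm,agz,amu,amz,auz,bgh,bgp,bgt,bgu,bgz,bpt,bpz,btz,ghm,ght,gmp,gmt,gpu,hmu,hpt,htu] rk=24  ker:bgm,bmu,gmu,gmz,gpt,gpz,gtz,hmt,hpu,mpu,mpz,mtu,mtz,muz,ptu,ptz
∂3: piv[abgm,abmu,agmz,bgmu,bgpt,bgpz,bgtz,bptz,gmpz,hmtu,hptu] rk=11  ker:gptz
rk∂_2=24

rank∂_2=24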